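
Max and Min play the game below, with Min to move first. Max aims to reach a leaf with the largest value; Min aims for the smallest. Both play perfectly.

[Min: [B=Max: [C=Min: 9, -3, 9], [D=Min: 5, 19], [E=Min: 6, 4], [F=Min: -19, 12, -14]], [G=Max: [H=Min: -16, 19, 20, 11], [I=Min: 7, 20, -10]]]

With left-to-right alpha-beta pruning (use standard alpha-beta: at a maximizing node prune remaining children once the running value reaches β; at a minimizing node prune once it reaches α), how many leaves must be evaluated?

C [α=-∞,β=+∞]: v=-3
D [α=-3,β=+∞]: v=5
E [α=5,β=+∞]: v=4
F [α=5,β=+∞]: v=-19 after child 1 ≤ α → α-cutoff, skip 2
B [α=-∞,β=+∞]: v=5
H [α=-∞,β=5]: v=-16
I [α=-16,β=5]: v=-10
G [α=-∞,β=5]: v=-10
Root [α=-∞,β=+∞]: v=-10
Leaves evaluated: 15 of 17.

15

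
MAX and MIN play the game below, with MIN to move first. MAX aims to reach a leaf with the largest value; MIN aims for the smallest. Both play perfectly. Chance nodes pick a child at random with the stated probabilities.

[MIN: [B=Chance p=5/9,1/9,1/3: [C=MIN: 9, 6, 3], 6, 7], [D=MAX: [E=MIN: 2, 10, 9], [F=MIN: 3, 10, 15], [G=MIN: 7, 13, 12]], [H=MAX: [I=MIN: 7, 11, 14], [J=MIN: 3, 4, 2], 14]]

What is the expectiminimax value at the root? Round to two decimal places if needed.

C (MIN): min(9, 6, 3) = 3
B (Chance): 5/9·3 + 1/9·6 + 1/3·7 = 4.67
E (MIN): min(2, 10, 9) = 2
F (MIN): min(3, 10, 15) = 3
G (MIN): min(7, 13, 12) = 7
D (MAX): max(2, 3, 7) = 7
I (MIN): min(7, 11, 14) = 7
J (MIN): min(3, 4, 2) = 2
H (MAX): max(7, 2, 14) = 14
Root (MIN): min(4.67, 7, 14) = 4.67

4.67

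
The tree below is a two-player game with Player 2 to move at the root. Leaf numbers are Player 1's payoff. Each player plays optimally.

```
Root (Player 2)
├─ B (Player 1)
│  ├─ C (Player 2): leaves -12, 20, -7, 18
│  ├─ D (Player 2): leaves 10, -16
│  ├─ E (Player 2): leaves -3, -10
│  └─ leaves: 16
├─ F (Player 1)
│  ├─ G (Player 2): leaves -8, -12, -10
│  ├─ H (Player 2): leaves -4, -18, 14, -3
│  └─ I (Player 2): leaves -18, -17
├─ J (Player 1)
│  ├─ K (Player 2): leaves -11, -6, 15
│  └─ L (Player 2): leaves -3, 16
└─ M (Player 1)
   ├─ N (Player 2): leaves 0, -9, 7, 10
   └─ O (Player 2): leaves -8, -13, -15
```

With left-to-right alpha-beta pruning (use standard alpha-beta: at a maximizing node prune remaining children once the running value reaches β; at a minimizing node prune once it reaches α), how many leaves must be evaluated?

22

C [α=-∞,β=+∞]: v=-12
D [α=-12,β=+∞]: v=-16
E [α=-12,β=+∞]: v=-10
B [α=-∞,β=+∞]: v=16
G [α=-∞,β=16]: v=-12
H [α=-12,β=16]: v=-18 after child 2 ≤ α → α-cutoff, skip 2
I [α=-12,β=16]: v=-18 after child 1 ≤ α → α-cutoff, skip 1
F [α=-∞,β=16]: v=-12
K [α=-∞,β=-12]: v=-11
J [α=-∞,β=-12]: v=-11 after child 1 ≥ β → β-cutoff, skip 1
N [α=-∞,β=-12]: v=-9
M [α=-∞,β=-12]: v=-9 after child 1 ≥ β → β-cutoff, skip 1
Root [α=-∞,β=+∞]: v=-12
Leaves evaluated: 22 of 30.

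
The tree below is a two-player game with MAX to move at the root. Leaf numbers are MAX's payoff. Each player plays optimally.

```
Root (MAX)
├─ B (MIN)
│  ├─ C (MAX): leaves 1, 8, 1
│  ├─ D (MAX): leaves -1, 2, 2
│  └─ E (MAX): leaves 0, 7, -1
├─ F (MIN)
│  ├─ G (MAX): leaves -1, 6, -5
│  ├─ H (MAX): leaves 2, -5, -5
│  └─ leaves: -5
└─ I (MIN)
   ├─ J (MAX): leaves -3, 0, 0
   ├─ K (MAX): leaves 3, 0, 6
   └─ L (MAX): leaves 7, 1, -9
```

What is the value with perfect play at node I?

J: max(-3, 0, 0) = 0
K: max(3, 0, 6) = 6
L: max(7, 1, -9) = 7
I: min(0, 6, 7) = 0

0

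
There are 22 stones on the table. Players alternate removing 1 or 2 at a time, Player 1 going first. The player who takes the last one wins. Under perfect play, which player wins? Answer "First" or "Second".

First

Mark each pile size as W (mover wins) or L (mover loses):
i:   0  1  2  3  4  5  6  7  8  9 10 11 12 13 14 15 16 17 18 19 20 21 22
     L  W  W  L  W  W  L  W  W  L  W  W  L  W  W  L  W  W  L  W  W  L  W
Position 22 is W, so the first player wins.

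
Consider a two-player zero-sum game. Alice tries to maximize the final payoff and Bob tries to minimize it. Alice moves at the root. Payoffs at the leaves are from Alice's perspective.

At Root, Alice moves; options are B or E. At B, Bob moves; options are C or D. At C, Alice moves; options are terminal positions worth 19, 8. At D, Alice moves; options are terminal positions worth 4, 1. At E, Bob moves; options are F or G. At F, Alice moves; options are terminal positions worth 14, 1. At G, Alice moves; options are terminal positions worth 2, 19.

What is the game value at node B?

C: max(19, 8) = 19
D: max(4, 1) = 4
B: min(19, 4) = 4

4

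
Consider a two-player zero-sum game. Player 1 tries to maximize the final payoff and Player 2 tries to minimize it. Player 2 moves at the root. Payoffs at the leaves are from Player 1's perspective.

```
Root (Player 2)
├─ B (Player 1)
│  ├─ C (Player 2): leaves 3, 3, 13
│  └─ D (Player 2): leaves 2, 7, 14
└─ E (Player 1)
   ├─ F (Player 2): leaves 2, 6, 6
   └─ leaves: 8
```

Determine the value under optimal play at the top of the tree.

3

C (Player 2): min(3, 3, 13) = 3
D (Player 2): min(2, 7, 14) = 2
B (Player 1): max(3, 2) = 3
F (Player 2): min(2, 6, 6) = 2
E (Player 1): max(2, 8) = 8
Root (Player 2): min(3, 8) = 3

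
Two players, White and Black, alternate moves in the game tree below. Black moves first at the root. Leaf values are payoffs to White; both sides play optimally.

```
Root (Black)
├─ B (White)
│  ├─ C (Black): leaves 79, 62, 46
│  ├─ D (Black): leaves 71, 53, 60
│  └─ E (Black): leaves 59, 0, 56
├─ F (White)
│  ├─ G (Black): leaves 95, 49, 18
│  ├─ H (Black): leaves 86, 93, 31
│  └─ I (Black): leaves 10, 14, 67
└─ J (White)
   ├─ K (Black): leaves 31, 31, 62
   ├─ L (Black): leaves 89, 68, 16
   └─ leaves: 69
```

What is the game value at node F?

31

G: min(95, 49, 18) = 18
H: min(86, 93, 31) = 31
I: min(10, 14, 67) = 10
F: max(18, 31, 10) = 31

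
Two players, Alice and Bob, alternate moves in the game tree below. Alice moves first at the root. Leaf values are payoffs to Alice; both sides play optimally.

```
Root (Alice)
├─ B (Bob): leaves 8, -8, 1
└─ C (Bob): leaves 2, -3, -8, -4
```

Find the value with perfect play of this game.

B (Bob): min(8, -8, 1) = -8
C (Bob): min(2, -3, -8, -4) = -8
Root (Alice): max(-8, -8) = -8

-8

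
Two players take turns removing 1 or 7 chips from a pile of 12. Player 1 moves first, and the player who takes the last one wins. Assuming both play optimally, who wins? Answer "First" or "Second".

Second

Mark each pile size as W (mover wins) or L (mover loses):
i:   0  1  2  3  4  5  6  7  8  9 10 11 12
     L  W  L  W  L  W  L  W  L  W  L  W  L
Position 12 is L, so the second player wins.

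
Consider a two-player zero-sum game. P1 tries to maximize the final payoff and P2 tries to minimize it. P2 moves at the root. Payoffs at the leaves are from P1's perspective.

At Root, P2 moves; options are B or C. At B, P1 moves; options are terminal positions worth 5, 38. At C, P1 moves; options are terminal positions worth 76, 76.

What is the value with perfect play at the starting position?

B (P1): max(5, 38) = 38
C (P1): max(76, 76) = 76
Root (P2): min(38, 76) = 38

38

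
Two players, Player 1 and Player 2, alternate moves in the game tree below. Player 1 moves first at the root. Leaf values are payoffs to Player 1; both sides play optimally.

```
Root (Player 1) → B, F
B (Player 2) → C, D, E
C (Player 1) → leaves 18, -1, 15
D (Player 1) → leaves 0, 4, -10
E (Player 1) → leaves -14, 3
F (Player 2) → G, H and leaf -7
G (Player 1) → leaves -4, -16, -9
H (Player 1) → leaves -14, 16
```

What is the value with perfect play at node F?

-7

G: max(-4, -16, -9) = -4
H: max(-14, 16) = 16
F: min(-4, 16, -7) = -7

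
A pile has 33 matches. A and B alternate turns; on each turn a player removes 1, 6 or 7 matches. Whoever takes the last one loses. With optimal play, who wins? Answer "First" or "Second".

First

Positions where the player to move wins (W) vs loses (L):
i:   0  1  2  3  4  5  6  7  8  9 10 11 12 13 14 15 16 17 18 19 20 21 22 23 24 25 26 27 28 29 30 31 32 33
     W  L  W  L  W  L  W  W  W  W  W  W  W  L  W  L  W  L  W  W  W  W  W  W  W  L  W  L  W  L  W  W  W  W
Position 33 is W, so the first player wins.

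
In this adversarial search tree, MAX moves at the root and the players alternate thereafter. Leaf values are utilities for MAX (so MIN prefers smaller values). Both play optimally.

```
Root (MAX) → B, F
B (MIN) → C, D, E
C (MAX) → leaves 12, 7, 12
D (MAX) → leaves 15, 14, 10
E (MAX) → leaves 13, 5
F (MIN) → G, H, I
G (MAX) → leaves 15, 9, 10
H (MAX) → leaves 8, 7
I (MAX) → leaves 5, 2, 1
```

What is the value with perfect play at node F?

5

G: max(15, 9, 10) = 15
H: max(8, 7) = 8
I: max(5, 2, 1) = 5
F: min(15, 8, 5) = 5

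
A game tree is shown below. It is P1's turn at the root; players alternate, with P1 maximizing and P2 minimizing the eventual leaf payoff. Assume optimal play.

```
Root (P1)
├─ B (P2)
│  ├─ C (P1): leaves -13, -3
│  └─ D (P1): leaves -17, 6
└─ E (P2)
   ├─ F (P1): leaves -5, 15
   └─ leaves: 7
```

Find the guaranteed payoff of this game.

C (P1): max(-13, -3) = -3
D (P1): max(-17, 6) = 6
B (P2): min(-3, 6) = -3
F (P1): max(-5, 15) = 15
E (P2): min(15, 7) = 7
Root (P1): max(-3, 7) = 7

7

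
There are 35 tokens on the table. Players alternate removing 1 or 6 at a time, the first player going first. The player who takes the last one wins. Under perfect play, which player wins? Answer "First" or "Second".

Second

Mark each pile size as W (mover wins) or L (mover loses):
i:   0  1  2  3  4  5  6  7  8  9 10 11 12 13 14 15 16 17 18 19 20 21 22 23 24 25 26 27 28 29 30 31 32 33 34 35
     L  W  L  W  L  W  W  L  W  L  W  L  W  W  L  W  L  W  L  W  W  L  W  L  W  L  W  W  L  W  L  W  L  W  W  L
Position 35 is L, so the second player wins.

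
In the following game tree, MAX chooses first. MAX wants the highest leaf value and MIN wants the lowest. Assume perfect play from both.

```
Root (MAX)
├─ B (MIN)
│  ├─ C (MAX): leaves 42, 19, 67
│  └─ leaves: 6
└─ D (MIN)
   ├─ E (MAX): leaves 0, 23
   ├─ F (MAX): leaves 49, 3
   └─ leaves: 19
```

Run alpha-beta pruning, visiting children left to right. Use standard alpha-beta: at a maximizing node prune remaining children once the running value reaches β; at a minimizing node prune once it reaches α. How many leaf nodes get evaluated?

8

C [α=-∞,β=+∞]: v=67
B [α=-∞,β=+∞]: v=6
E [α=6,β=+∞]: v=23
F [α=6,β=23]: v=49 after child 1 ≥ β → β-cutoff, skip 1
D [α=6,β=+∞]: v=19
Root [α=-∞,β=+∞]: v=19
Leaves evaluated: 8 of 9.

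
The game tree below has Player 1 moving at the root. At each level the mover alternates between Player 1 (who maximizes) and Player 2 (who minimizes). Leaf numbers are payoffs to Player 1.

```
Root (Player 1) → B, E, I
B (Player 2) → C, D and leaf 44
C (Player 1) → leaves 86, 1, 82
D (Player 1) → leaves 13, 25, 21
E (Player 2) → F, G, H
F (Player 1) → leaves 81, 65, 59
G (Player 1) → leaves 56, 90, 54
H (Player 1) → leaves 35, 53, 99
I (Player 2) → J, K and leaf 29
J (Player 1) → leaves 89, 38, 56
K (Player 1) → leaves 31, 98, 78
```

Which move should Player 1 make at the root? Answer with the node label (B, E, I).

E

C (Player 1): max(86, 1, 82) = 86
D (Player 1): max(13, 25, 21) = 25
B (Player 2): min(86, 25, 44) = 25
F (Player 1): max(81, 65, 59) = 81
G (Player 1): max(56, 90, 54) = 90
H (Player 1): max(35, 53, 99) = 99
E (Player 2): min(81, 90, 99) = 81
J (Player 1): max(89, 38, 56) = 89
K (Player 1): max(31, 98, 78) = 98
I (Player 2): min(89, 98, 29) = 29
Root (Player 1): max(25, 81, 29) = 81
Player 1 picks the child with the highest value: E (value 81).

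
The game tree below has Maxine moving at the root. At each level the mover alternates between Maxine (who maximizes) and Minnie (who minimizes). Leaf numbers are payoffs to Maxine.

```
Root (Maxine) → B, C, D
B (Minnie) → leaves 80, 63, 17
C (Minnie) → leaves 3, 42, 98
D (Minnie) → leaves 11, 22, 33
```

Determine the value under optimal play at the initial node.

B (Minnie): min(80, 63, 17) = 17
C (Minnie): min(3, 42, 98) = 3
D (Minnie): min(11, 22, 33) = 11
Root (Maxine): max(17, 3, 11) = 17

17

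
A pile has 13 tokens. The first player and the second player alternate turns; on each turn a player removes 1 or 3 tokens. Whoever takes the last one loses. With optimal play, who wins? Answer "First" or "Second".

Second

Positions where the player to move wins (W) vs loses (L):
i:   0  1  2  3  4  5  6  7  8  9 10 11 12 13
     W  L  W  L  W  L  W  L  W  L  W  L  W  L
Position 13 is L, so the second player wins.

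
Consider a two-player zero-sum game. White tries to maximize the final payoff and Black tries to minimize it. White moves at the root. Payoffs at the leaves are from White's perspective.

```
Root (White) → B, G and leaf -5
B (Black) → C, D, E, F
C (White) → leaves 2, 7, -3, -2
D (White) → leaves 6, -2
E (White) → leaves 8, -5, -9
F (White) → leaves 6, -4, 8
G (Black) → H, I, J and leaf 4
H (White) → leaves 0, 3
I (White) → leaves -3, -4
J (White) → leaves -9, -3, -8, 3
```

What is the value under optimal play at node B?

C: max(2, 7, -3, -2) = 7
D: max(6, -2) = 6
E: max(8, -5, -9) = 8
F: max(6, -4, 8) = 8
B: min(7, 6, 8, 8) = 6

6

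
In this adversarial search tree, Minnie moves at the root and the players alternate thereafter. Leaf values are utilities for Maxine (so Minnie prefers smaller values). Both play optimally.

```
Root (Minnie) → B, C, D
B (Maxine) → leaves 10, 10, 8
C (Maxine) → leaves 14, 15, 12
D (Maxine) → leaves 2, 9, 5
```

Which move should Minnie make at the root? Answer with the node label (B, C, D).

B (Maxine): max(10, 10, 8) = 10
C (Maxine): max(14, 15, 12) = 15
D (Maxine): max(2, 9, 5) = 9
Root (Minnie): min(10, 15, 9) = 9
Minnie picks the child with the lowest value: D (value 9).

D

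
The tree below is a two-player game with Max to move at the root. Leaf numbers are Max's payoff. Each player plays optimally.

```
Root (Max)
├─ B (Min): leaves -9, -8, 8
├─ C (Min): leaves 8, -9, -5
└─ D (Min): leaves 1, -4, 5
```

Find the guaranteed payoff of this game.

B (Min): min(-9, -8, 8) = -9
C (Min): min(8, -9, -5) = -9
D (Min): min(1, -4, 5) = -4
Root (Max): max(-9, -9, -4) = -4

-4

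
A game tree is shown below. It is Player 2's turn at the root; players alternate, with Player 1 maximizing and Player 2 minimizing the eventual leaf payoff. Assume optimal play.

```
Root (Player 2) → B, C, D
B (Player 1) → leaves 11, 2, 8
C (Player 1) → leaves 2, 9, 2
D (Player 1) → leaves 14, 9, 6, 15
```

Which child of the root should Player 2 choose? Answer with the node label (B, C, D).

C

B (Player 1): max(11, 2, 8) = 11
C (Player 1): max(2, 9, 2) = 9
D (Player 1): max(14, 9, 6, 15) = 15
Root (Player 2): min(11, 9, 15) = 9
Player 2 picks the child with the lowest value: C (value 9).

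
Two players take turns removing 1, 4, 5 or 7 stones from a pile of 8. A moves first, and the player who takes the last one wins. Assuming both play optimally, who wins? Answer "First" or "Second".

Mark each pile size as W (mover wins) or L (mover loses):
i:   0  1  2  3  4  5  6  7  8
     L  W  L  W  W  W  W  W  L
Position 8 is L, so the second player wins.

Second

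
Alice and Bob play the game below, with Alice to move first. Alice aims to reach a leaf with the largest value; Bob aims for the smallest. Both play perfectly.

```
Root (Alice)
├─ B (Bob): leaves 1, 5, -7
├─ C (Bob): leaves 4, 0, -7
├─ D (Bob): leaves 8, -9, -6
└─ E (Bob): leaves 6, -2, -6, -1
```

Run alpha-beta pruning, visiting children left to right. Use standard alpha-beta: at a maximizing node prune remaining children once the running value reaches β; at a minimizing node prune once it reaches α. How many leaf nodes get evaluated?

12

B [α=-∞,β=+∞]: v=-7
C [α=-7,β=+∞]: v=-7
D [α=-7,β=+∞]: v=-9 after child 2 ≤ α → α-cutoff, skip 1
E [α=-7,β=+∞]: v=-6
Root [α=-∞,β=+∞]: v=-6
Leaves evaluated: 12 of 13.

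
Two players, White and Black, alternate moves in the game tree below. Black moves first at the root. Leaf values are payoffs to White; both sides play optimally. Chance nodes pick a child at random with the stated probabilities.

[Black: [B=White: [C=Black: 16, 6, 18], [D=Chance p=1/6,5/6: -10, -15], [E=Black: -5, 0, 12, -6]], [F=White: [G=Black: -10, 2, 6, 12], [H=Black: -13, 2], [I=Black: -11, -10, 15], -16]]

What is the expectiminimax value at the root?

-10

C (Black): min(16, 6, 18) = 6
D (Chance): 1/6·-10 + 5/6·-15 = -14.17
E (Black): min(-5, 0, 12, -6) = -6
B (White): max(6, -14.17, -6) = 6
G (Black): min(-10, 2, 6, 12) = -10
H (Black): min(-13, 2) = -13
I (Black): min(-11, -10, 15) = -11
F (White): max(-10, -13, -11, -16) = -10
Root (Black): min(6, -10) = -10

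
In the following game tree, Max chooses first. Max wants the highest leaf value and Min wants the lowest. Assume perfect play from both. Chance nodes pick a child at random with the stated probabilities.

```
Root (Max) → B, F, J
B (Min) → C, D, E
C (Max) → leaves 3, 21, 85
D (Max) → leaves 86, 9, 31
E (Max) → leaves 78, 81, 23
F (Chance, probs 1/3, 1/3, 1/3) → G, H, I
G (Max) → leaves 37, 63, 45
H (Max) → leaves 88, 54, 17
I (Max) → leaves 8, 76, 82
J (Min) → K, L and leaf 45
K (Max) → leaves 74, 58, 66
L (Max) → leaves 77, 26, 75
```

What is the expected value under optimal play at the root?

81

C (Max): max(3, 21, 85) = 85
D (Max): max(86, 9, 31) = 86
E (Max): max(78, 81, 23) = 81
B (Min): min(85, 86, 81) = 81
G (Max): max(37, 63, 45) = 63
H (Max): max(88, 54, 17) = 88
I (Max): max(8, 76, 82) = 82
F (Chance): 1/3·63 + 1/3·88 + 1/3·82 = 77.67
K (Max): max(74, 58, 66) = 74
L (Max): max(77, 26, 75) = 77
J (Min): min(74, 77, 45) = 45
Root (Max): max(81, 77.67, 45) = 81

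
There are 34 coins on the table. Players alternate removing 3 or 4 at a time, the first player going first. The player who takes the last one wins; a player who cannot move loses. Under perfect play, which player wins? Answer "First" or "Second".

First

Positions where the player to move wins (W) vs loses (L):
i:   0  1  2  3  4  5  6  7  8  9 10 11 12 13 14 15 16 17 18 19 20 21 22 23 24 25 26 27 28 29 30 31 32 33 34
     L  L  L  W  W  W  W  L  L  L  W  W  W  W  L  L  L  W  W  W  W  L  L  L  W  W  W  W  L  L  L  W  W  W  W
Position 34 is W, so the first player wins.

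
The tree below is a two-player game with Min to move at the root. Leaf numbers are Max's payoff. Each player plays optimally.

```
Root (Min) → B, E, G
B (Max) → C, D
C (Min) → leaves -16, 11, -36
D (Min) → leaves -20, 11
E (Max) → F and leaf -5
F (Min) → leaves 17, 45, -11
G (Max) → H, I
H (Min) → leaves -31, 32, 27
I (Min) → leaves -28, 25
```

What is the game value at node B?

C: min(-16, 11, -36) = -36
D: min(-20, 11) = -20
B: max(-36, -20) = -20

-20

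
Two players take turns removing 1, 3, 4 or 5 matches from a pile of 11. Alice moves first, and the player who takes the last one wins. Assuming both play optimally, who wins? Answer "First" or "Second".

Compute winning (W) and losing (L) positions by backward induction:
i:   0  1  2  3  4  5  6  7  8  9 10 11
     L  W  L  W  W  W  W  W  L  W  L  W
Position 11 is W, so the first player wins.

First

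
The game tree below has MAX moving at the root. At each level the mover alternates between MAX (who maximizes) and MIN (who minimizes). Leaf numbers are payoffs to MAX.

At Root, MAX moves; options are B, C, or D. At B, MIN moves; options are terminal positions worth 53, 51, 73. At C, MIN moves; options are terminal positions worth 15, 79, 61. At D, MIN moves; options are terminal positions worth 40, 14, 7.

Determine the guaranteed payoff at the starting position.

B (MIN): min(53, 51, 73) = 51
C (MIN): min(15, 79, 61) = 15
D (MIN): min(40, 14, 7) = 7
Root (MAX): max(51, 15, 7) = 51

51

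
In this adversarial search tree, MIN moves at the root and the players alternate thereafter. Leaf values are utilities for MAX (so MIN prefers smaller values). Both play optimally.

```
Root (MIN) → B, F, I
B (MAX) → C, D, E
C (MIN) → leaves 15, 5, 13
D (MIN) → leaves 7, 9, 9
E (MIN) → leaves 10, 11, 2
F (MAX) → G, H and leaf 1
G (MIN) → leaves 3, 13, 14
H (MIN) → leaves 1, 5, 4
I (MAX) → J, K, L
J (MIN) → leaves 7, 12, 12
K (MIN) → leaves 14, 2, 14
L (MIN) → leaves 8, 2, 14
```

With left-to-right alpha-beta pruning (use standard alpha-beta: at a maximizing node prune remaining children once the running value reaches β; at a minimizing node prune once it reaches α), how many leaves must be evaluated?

17

C [α=-∞,β=+∞]: v=5
D [α=5,β=+∞]: v=7
E [α=7,β=+∞]: v=2
B [α=-∞,β=+∞]: v=7
G [α=-∞,β=7]: v=3
H [α=3,β=7]: v=1 after child 1 ≤ α → α-cutoff, skip 2
F [α=-∞,β=7]: v=3
J [α=-∞,β=3]: v=7
I [α=-∞,β=3]: v=7 after child 1 ≥ β → β-cutoff, skip 2
Root [α=-∞,β=+∞]: v=3
Leaves evaluated: 17 of 25.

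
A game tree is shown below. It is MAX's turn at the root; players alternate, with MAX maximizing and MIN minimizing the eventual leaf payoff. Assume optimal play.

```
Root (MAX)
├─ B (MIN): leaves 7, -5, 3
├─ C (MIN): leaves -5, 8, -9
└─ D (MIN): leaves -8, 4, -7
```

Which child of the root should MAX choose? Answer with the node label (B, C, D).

B

B (MIN): min(7, -5, 3) = -5
C (MIN): min(-5, 8, -9) = -9
D (MIN): min(-8, 4, -7) = -8
Root (MAX): max(-5, -9, -8) = -5
MAX picks the child with the highest value: B (value -5).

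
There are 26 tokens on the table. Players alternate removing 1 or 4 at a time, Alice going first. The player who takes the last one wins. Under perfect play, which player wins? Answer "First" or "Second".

First

i:   0  1  2  3  4  5  6  7  8  9 10 11 12 13 14 15 16 17 18 19 20 21 22 23 24 25 26
     L  W  L  W  W  L  W  L  W  W  L  W  L  W  W  L  W  L  W  W  L  W  L  W  W  L  W
Position 26 is W, so the first player wins.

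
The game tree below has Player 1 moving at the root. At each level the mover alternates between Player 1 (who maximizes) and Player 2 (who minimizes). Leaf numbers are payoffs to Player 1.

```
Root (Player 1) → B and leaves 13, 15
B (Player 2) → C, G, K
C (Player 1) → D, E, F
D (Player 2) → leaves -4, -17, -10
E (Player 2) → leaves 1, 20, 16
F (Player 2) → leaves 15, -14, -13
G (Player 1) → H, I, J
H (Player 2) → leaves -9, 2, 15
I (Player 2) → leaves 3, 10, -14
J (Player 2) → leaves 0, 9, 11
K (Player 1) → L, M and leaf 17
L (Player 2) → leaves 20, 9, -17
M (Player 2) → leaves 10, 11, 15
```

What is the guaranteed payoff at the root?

D (Player 2): min(-4, -17, -10) = -17
E (Player 2): min(1, 20, 16) = 1
F (Player 2): min(15, -14, -13) = -14
C (Player 1): max(-17, 1, -14) = 1
H (Player 2): min(-9, 2, 15) = -9
I (Player 2): min(3, 10, -14) = -14
J (Player 2): min(0, 9, 11) = 0
G (Player 1): max(-9, -14, 0) = 0
L (Player 2): min(20, 9, -17) = -17
M (Player 2): min(10, 11, 15) = 10
K (Player 1): max(-17, 10, 17) = 17
B (Player 2): min(1, 0, 17) = 0
Root (Player 1): max(0, 13, 15) = 15

15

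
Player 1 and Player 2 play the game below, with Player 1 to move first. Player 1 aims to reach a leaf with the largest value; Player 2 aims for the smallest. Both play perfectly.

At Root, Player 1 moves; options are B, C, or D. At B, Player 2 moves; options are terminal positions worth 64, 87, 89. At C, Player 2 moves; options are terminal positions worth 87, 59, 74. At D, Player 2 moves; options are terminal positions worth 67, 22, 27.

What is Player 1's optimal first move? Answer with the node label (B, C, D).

B (Player 2): min(64, 87, 89) = 64
C (Player 2): min(87, 59, 74) = 59
D (Player 2): min(67, 22, 27) = 22
Root (Player 1): max(64, 59, 22) = 64
Player 1 picks the child with the highest value: B (value 64).

B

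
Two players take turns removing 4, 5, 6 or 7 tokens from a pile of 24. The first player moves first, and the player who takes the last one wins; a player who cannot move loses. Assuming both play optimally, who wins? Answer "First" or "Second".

Second

W/L table (W = player to move can force a win):
i:   0  1  2  3  4  5  6  7  8  9 10 11 12 13 14 15 16 17 18 19 20 21 22 23 24
     L  L  L  L  W  W  W  W  W  W  W  L  L  L  L  W  W  W  W  W  W  W  L  L  L
Position 24 is L, so the second player wins.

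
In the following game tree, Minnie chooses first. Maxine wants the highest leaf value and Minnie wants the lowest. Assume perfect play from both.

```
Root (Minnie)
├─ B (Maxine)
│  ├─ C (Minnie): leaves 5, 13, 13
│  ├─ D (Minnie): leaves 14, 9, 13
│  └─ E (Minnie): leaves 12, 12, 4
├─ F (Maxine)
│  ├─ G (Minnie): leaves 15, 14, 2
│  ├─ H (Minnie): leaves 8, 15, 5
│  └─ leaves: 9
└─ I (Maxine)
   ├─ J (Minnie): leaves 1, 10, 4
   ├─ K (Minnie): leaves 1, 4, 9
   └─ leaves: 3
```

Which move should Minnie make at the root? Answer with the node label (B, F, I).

C (Minnie): min(5, 13, 13) = 5
D (Minnie): min(14, 9, 13) = 9
E (Minnie): min(12, 12, 4) = 4
B (Maxine): max(5, 9, 4) = 9
G (Minnie): min(15, 14, 2) = 2
H (Minnie): min(8, 15, 5) = 5
F (Maxine): max(2, 5, 9) = 9
J (Minnie): min(1, 10, 4) = 1
K (Minnie): min(1, 4, 9) = 1
I (Maxine): max(1, 1, 3) = 3
Root (Minnie): min(9, 9, 3) = 3
Minnie picks the child with the lowest value: I (value 3).

I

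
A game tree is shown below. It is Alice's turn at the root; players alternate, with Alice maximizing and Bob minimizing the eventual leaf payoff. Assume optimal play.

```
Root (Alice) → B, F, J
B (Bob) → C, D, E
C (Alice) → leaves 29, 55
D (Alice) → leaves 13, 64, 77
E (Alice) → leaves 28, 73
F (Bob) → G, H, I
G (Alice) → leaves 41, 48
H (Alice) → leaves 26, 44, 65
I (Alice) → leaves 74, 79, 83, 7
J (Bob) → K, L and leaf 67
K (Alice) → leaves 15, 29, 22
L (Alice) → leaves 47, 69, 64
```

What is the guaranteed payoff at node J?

K: max(15, 29, 22) = 29
L: max(47, 69, 64) = 69
J: min(29, 69, 67) = 29

29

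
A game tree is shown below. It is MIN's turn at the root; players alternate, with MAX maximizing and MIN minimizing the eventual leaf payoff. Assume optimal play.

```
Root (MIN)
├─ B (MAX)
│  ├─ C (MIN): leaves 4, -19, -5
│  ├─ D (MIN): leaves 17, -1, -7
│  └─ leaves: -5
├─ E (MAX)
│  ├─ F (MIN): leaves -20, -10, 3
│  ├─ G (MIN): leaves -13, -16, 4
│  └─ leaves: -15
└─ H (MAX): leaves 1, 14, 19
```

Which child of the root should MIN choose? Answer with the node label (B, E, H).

C (MIN): min(4, -19, -5) = -19
D (MIN): min(17, -1, -7) = -7
B (MAX): max(-19, -7, -5) = -5
F (MIN): min(-20, -10, 3) = -20
G (MIN): min(-13, -16, 4) = -16
E (MAX): max(-20, -16, -15) = -15
H (MAX): max(1, 14, 19) = 19
Root (MIN): min(-5, -15, 19) = -15
MIN picks the child with the lowest value: E (value -15).

E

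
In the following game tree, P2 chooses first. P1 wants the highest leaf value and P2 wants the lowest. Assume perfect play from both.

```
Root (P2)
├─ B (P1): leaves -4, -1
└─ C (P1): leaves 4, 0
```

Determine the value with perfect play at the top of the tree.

B (P1): max(-4, -1) = -1
C (P1): max(4, 0) = 4
Root (P2): min(-1, 4) = -1

-1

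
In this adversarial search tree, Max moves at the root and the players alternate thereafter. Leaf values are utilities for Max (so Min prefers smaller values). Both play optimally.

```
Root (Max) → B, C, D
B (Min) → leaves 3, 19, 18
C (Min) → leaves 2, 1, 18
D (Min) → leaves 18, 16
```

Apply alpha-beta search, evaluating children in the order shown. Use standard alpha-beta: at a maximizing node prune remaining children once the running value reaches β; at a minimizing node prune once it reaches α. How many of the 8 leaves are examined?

B [α=-∞,β=+∞]: v=3
C [α=3,β=+∞]: v=2 after child 1 ≤ α → α-cutoff, skip 2
D [α=3,β=+∞]: v=16
Root [α=-∞,β=+∞]: v=16
Leaves evaluated: 6 of 8.

6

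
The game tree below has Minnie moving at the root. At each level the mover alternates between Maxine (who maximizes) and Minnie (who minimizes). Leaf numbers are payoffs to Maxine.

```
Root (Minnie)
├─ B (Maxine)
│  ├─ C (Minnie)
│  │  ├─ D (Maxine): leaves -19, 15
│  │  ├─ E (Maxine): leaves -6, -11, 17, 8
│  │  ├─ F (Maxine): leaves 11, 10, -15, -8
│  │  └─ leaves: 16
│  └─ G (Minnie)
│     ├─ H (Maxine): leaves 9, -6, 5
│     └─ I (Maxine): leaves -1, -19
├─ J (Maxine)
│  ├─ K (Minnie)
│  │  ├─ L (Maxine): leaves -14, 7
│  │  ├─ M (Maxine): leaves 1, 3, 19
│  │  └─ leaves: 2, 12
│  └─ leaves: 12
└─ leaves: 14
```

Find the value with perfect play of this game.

11

D (Maxine): max(-19, 15) = 15
E (Maxine): max(-6, -11, 17, 8) = 17
F (Maxine): max(11, 10, -15, -8) = 11
C (Minnie): min(15, 17, 11, 16) = 11
H (Maxine): max(9, -6, 5) = 9
I (Maxine): max(-1, -19) = -1
G (Minnie): min(9, -1) = -1
B (Maxine): max(11, -1) = 11
L (Maxine): max(-14, 7) = 7
M (Maxine): max(1, 3, 19) = 19
K (Minnie): min(7, 19, 2, 12) = 2
J (Maxine): max(2, 12) = 12
Root (Minnie): min(11, 12, 14) = 11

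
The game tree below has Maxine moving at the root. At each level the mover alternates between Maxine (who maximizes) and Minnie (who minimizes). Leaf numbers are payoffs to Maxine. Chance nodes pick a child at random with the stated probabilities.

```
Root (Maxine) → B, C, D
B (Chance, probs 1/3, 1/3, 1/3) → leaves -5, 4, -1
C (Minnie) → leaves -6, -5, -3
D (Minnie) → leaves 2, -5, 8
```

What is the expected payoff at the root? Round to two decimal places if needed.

B (Chance): 1/3·-5 + 1/3·4 + 1/3·-1 = -0.67
C (Minnie): min(-6, -5, -3) = -6
D (Minnie): min(2, -5, 8) = -5
Root (Maxine): max(-0.67, -6, -5) = -0.67

-0.67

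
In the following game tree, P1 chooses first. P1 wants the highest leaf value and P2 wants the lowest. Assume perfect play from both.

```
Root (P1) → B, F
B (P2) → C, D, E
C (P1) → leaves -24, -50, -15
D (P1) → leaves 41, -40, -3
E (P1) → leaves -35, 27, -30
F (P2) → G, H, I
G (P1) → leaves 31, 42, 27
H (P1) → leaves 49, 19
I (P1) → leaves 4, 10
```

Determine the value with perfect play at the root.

10

C (P1): max(-24, -50, -15) = -15
D (P1): max(41, -40, -3) = 41
E (P1): max(-35, 27, -30) = 27
B (P2): min(-15, 41, 27) = -15
G (P1): max(31, 42, 27) = 42
H (P1): max(49, 19) = 49
I (P1): max(4, 10) = 10
F (P2): min(42, 49, 10) = 10
Root (P1): max(-15, 10) = 10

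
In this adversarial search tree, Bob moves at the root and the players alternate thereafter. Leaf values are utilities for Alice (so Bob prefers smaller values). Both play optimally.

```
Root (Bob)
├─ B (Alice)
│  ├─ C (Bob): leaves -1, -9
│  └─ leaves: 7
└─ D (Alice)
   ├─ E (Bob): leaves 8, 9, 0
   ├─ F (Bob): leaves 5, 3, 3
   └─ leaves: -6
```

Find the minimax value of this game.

3

C (Bob): min(-1, -9) = -9
B (Alice): max(-9, 7) = 7
E (Bob): min(8, 9, 0) = 0
F (Bob): min(5, 3, 3) = 3
D (Alice): max(0, 3, -6) = 3
Root (Bob): min(7, 3) = 3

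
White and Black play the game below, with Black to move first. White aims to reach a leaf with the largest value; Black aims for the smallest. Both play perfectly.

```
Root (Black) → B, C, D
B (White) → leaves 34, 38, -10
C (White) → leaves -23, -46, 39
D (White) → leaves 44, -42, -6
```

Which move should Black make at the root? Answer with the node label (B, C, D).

B (White): max(34, 38, -10) = 38
C (White): max(-23, -46, 39) = 39
D (White): max(44, -42, -6) = 44
Root (Black): min(38, 39, 44) = 38
Black picks the child with the lowest value: B (value 38).

B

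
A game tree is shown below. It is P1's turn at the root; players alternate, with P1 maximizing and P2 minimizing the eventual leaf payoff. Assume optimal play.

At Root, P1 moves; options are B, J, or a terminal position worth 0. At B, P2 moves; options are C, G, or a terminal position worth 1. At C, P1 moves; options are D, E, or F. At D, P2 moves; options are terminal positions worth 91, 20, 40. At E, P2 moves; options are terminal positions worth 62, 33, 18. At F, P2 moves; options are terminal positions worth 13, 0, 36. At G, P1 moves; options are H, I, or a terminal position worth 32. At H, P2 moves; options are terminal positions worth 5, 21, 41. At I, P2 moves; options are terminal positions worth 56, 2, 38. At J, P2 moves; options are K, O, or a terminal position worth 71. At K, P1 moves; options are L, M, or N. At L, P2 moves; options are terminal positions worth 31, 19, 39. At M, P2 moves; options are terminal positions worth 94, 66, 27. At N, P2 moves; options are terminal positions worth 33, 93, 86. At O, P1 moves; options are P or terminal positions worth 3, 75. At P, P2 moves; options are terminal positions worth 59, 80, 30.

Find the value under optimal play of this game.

33

D (P2): min(91, 20, 40) = 20
E (P2): min(62, 33, 18) = 18
F (P2): min(13, 0, 36) = 0
C (P1): max(20, 18, 0) = 20
H (P2): min(5, 21, 41) = 5
I (P2): min(56, 2, 38) = 2
G (P1): max(5, 2, 32) = 32
B (P2): min(20, 32, 1) = 1
L (P2): min(31, 19, 39) = 19
M (P2): min(94, 66, 27) = 27
N (P2): min(33, 93, 86) = 33
K (P1): max(19, 27, 33) = 33
P (P2): min(59, 80, 30) = 30
O (P1): max(30, 3, 75) = 75
J (P2): min(33, 75, 71) = 33
Root (P1): max(1, 33, 0) = 33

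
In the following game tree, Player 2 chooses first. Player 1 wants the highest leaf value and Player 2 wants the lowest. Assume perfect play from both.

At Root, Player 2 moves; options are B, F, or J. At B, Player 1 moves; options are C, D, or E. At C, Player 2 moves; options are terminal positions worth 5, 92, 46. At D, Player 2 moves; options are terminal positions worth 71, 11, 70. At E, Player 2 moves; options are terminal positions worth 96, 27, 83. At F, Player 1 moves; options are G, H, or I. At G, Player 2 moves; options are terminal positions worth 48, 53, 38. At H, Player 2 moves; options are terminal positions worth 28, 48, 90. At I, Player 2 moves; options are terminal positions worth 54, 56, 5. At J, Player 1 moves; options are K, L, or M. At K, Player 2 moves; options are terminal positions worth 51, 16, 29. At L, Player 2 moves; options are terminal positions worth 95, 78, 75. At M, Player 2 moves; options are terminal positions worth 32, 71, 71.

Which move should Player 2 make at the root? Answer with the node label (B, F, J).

B

C (Player 2): min(5, 92, 46) = 5
D (Player 2): min(71, 11, 70) = 11
E (Player 2): min(96, 27, 83) = 27
B (Player 1): max(5, 11, 27) = 27
G (Player 2): min(48, 53, 38) = 38
H (Player 2): min(28, 48, 90) = 28
I (Player 2): min(54, 56, 5) = 5
F (Player 1): max(38, 28, 5) = 38
K (Player 2): min(51, 16, 29) = 16
L (Player 2): min(95, 78, 75) = 75
M (Player 2): min(32, 71, 71) = 32
J (Player 1): max(16, 75, 32) = 75
Root (Player 2): min(27, 38, 75) = 27
Player 2 picks the child with the lowest value: B (value 27).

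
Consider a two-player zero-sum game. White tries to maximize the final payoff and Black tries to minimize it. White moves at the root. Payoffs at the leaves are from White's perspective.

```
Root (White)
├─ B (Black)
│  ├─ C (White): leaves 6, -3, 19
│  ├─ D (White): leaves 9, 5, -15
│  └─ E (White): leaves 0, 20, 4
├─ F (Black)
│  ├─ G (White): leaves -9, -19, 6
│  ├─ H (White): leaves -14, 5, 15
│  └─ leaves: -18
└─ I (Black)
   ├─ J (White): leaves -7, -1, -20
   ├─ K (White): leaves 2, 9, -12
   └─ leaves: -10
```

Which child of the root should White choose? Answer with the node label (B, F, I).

C (White): max(6, -3, 19) = 19
D (White): max(9, 5, -15) = 9
E (White): max(0, 20, 4) = 20
B (Black): min(19, 9, 20) = 9
G (White): max(-9, -19, 6) = 6
H (White): max(-14, 5, 15) = 15
F (Black): min(6, 15, -18) = -18
J (White): max(-7, -1, -20) = -1
K (White): max(2, 9, -12) = 9
I (Black): min(-1, 9, -10) = -10
Root (White): max(9, -18, -10) = 9
White picks the child with the highest value: B (value 9).

B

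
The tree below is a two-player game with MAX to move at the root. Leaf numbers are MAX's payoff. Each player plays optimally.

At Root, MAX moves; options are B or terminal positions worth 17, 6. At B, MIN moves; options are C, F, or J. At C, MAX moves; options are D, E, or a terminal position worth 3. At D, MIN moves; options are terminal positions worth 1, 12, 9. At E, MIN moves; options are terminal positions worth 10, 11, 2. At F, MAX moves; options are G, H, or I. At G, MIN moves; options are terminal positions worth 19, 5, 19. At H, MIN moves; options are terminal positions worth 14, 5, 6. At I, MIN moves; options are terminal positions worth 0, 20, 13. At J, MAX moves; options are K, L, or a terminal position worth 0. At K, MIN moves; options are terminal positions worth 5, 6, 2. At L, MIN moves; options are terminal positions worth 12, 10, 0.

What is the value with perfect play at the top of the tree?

D (MIN): min(1, 12, 9) = 1
E (MIN): min(10, 11, 2) = 2
C (MAX): max(1, 2, 3) = 3
G (MIN): min(19, 5, 19) = 5
H (MIN): min(14, 5, 6) = 5
I (MIN): min(0, 20, 13) = 0
F (MAX): max(5, 5, 0) = 5
K (MIN): min(5, 6, 2) = 2
L (MIN): min(12, 10, 0) = 0
J (MAX): max(2, 0, 0) = 2
B (MIN): min(3, 5, 2) = 2
Root (MAX): max(2, 17, 6) = 17

17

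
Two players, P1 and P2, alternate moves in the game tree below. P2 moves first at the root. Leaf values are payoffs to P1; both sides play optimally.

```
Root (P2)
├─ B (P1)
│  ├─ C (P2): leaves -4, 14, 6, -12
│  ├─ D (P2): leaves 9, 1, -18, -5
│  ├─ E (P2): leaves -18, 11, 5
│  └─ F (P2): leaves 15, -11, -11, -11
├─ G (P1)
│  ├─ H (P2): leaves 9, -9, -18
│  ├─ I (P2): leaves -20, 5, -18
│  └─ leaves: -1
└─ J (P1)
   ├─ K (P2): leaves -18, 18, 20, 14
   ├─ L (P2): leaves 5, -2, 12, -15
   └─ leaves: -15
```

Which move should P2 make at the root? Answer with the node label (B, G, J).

J

C (P2): min(-4, 14, 6, -12) = -12
D (P2): min(9, 1, -18, -5) = -18
E (P2): min(-18, 11, 5) = -18
F (P2): min(15, -11, -11, -11) = -11
B (P1): max(-12, -18, -18, -11) = -11
H (P2): min(9, -9, -18) = -18
I (P2): min(-20, 5, -18) = -20
G (P1): max(-18, -20, -1) = -1
K (P2): min(-18, 18, 20, 14) = -18
L (P2): min(5, -2, 12, -15) = -15
J (P1): max(-18, -15, -15) = -15
Root (P2): min(-11, -1, -15) = -15
P2 picks the child with the lowest value: J (value -15).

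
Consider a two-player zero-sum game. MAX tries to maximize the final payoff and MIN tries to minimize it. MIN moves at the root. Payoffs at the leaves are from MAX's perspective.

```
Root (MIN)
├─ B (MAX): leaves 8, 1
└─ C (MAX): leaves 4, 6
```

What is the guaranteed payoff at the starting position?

6

B (MAX): max(8, 1) = 8
C (MAX): max(4, 6) = 6
Root (MIN): min(8, 6) = 6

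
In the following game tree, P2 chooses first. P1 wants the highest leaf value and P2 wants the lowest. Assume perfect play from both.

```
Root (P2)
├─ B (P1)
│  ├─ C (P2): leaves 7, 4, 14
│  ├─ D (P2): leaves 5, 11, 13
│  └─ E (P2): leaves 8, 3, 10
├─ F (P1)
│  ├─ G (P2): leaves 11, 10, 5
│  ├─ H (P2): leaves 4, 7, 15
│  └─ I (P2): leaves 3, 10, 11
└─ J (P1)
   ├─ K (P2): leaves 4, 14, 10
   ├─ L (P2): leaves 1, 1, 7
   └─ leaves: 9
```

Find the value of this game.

C (P2): min(7, 4, 14) = 4
D (P2): min(5, 11, 13) = 5
E (P2): min(8, 3, 10) = 3
B (P1): max(4, 5, 3) = 5
G (P2): min(11, 10, 5) = 5
H (P2): min(4, 7, 15) = 4
I (P2): min(3, 10, 11) = 3
F (P1): max(5, 4, 3) = 5
K (P2): min(4, 14, 10) = 4
L (P2): min(1, 1, 7) = 1
J (P1): max(4, 1, 9) = 9
Root (P2): min(5, 5, 9) = 5

5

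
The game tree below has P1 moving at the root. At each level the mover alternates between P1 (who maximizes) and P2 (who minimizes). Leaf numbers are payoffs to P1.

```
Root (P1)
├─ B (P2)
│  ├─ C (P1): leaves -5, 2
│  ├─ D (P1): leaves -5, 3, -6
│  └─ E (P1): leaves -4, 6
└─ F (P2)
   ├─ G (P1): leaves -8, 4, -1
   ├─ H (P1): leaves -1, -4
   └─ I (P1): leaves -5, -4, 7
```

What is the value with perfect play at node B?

C: max(-5, 2) = 2
D: max(-5, 3, -6) = 3
E: max(-4, 6) = 6
B: min(2, 3, 6) = 2

2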